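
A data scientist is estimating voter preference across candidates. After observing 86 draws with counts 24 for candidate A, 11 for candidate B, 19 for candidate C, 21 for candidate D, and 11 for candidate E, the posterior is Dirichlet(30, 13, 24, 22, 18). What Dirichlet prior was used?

For a Dirichlet(α) prior with multinomial counts c, the posterior is Dirichlet(α + c) componentwise.
Subtract each count from the matching posterior parameter: 30−24=6, 13−11=2, 24−19=5, 22−21=1, 18−11=7.

Dirichlet(6, 2, 5, 1, 7)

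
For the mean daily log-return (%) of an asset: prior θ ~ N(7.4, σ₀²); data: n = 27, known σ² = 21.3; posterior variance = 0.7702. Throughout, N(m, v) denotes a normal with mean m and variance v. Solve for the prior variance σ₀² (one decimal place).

For the Normal–Normal model with known σ², precisions add: τ_n = τ₀ + n/σ².
So 1/σ₀² = 1/0.7702 − 27/21.3 = 1.298364 − 1.267606 = 0.030758.
Hence σ₀² = 1/0.030758 ≈ 32.5.

σ₀² = 32.5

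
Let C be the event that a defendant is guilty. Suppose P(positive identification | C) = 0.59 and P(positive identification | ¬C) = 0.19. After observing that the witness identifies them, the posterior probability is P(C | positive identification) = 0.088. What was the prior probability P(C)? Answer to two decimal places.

P(C) = 0.03

In odds form, posterior odds = prior odds × likelihood ratio, so prior odds = posterior odds ÷ LR.
Posterior odds = 0.088/(1−0.088) = 0.0965. LR = 0.59/0.19 = 3.1053.
Prior odds = 0.0965/3.1053 = 0.0311, so P(C) = 0.0311/(1+0.0311) ≈ 0.03.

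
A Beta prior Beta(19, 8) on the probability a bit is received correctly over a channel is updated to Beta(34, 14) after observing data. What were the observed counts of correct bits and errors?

15 correct bits and 6 errors

A Beta(a, b) prior with s successes and f failures in binomial data gives a Beta(a+s, b+f) posterior.
So s = 34 − 19 = 15 and f = 14 − 8 = 6.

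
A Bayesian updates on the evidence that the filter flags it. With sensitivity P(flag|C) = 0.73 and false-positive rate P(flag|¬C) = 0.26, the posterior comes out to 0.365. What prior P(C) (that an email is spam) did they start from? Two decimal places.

In odds form, posterior odds = prior odds × likelihood ratio, so prior odds = posterior odds ÷ LR.
Posterior odds = 0.365/(1−0.365) = 0.5748. LR = 0.73/0.26 = 2.8077.
Prior odds = 0.5748/2.8077 = 0.2047, so P(C) = 0.2047/(1+0.2047) ≈ 0.17.

P(C) = 0.17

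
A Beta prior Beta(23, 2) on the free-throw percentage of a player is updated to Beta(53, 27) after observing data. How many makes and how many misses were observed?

Beta is conjugate to the binomial likelihood: posterior = Beta(a+s, b+f).
Match parameters: s=53−23=30, f=27−2=25.

30 makes and 25 misses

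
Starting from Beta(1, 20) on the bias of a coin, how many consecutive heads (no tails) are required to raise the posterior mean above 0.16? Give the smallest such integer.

k = 3

After k heads and 0 tails the posterior is Beta(1+k, 20), with mean (1+k)/(1+20+k).
Set (1+k)/(21+k) > 0.16 and solve: k > (0.16·21 − 1)/(1 − 0.16) = 2.810.
The smallest integer exceeding 2.810 is 3, and checking k=3: (4)/(24) = 0.1667 > 0.16.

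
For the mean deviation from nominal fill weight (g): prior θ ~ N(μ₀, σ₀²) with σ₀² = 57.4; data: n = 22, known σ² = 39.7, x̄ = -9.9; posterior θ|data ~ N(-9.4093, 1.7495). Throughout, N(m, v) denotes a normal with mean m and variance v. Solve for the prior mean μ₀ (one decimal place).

μ₀ = 6.2

With known observation variance, the Normal–Normal posterior has precision τ_n = τ₀ + n/σ² and mean μ_n = (τ₀μ₀ + (n/σ²)x̄)/τ_n.
Here τ₀ = 1/57.4 = 0.017422 and τ_data = 22/39.7 = 0.554156, so τ_n = 0.571578.
Rearranging for μ₀: μ₀ = (μ_n·τ_n − τ_data·x̄)/τ₀ = (-9.4093·0.571578 − 0.554156·-9.9) / 0.017422 = 0.107996/0.017422 ≈ 6.2.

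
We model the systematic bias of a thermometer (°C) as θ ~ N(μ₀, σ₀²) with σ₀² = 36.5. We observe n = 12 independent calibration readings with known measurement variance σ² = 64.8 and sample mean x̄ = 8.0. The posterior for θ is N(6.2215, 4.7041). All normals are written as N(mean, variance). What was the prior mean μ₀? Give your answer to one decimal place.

The posterior mean is a precision-weighted average: μ_n = (τ₀μ₀ + τ_data·x̄)/(τ₀+τ_data), with τ₀=1/σ₀² and τ_data=n/σ².
Here τ₀ = 1/36.5 = 0.027397 and τ_data = 12/64.8 = 0.185185, so τ_n = 0.212582.
Rearranging for μ₀: μ₀ = (μ_n·τ_n − τ_data·x̄)/τ₀ = (6.2215·0.212582 − 0.185185·8.0) / 0.027397 = -0.158901/0.027397 ≈ -5.8.

μ₀ = -5.8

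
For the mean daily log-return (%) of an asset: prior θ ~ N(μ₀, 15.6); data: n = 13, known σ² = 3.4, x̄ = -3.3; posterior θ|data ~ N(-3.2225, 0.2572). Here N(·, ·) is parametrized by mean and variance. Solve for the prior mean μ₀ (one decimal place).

μ₀ = 1.4

The posterior mean is a precision-weighted average: μ_n = (τ₀μ₀ + τ_data·x̄)/(τ₀+τ_data), with τ₀=1/σ₀² and τ_data=n/σ².
Here τ₀ = 1/15.6 = 0.064103 and τ_data = 13/3.4 = 3.823529, so τ_n = 3.887632.
Rearranging for μ₀: μ₀ = (μ_n·τ_n − τ_data·x̄)/τ₀ = (-3.2225·3.887632 − 3.823529·-3.3) / 0.064103 = 0.089752/0.064103 ≈ 1.4.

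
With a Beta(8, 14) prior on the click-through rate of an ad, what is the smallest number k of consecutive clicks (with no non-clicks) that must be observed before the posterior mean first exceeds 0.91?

k = 134

After k clicks and 0 non-clicks the posterior is Beta(8+k, 14), with mean (8+k)/(8+14+k).
Set (8+k)/(22+k) > 0.91 and solve: k > (0.91·22 − 8)/(1 − 0.91) = 133.556.
The smallest integer exceeding 133.556 is 134, and checking k=134: (142)/(156) = 0.9103 > 0.91.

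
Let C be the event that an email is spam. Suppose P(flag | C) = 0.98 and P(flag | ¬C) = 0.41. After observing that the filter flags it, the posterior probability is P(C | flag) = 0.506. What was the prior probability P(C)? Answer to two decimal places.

Bayes' rule in odds form gives O(C|E) = O(C)·[P(E|C)/P(E|¬C)], hence O(C) = O(C|E)/LR.
Posterior odds = 0.506/(1−0.506) = 1.0243. LR = 0.98/0.41 = 2.3902.
Prior odds = 1.0243/2.3902 = 0.4285, so P(C) = 0.4285/(1+0.4285) ≈ 0.30.

P(C) = 0.30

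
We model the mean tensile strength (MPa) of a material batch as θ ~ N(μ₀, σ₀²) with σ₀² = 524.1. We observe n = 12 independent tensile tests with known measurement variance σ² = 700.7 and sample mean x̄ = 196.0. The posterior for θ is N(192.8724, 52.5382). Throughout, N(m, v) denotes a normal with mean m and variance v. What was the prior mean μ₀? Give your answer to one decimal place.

μ₀ = 164.8

With known observation variance, the Normal–Normal posterior has precision τ_n = τ₀ + n/σ² and mean μ_n = (τ₀μ₀ + (n/σ²)x̄)/τ_n.
Here τ₀ = 1/524.1 = 0.001908 and τ_data = 12/700.7 = 0.017126, so τ_n = 0.019034.
Rearranging for μ₀: μ₀ = (μ_n·τ_n − τ_data·x̄)/τ₀ = (192.8724·0.019034 − 0.017126·196.0) / 0.001908 = 0.314437/0.001908 ≈ 164.8.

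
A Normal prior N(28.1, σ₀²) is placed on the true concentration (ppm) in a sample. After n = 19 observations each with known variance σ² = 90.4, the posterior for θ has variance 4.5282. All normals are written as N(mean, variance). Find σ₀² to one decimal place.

σ₀² = 93.8

For the Normal–Normal model with known σ², precisions add: τ_n = τ₀ + n/σ².
So 1/σ₀² = 1/4.5282 − 19/90.4 = 0.220838 − 0.210177 = 0.010661.
Hence σ₀² = 1/0.010661 ≈ 93.8.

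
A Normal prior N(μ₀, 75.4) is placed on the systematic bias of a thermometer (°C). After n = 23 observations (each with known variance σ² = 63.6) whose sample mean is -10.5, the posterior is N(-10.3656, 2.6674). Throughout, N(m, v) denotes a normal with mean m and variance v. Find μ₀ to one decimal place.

With known observation variance, the Normal–Normal posterior has precision τ_n = τ₀ + n/σ² and mean μ_n = (τ₀μ₀ + (n/σ²)x̄)/τ_n.
Here τ₀ = 1/75.4 = 0.013263 and τ_data = 23/63.6 = 0.361635, so τ_n = 0.374898.
Rearranging for μ₀: μ₀ = (μ_n·τ_n − τ_data·x̄)/τ₀ = (-10.3656·0.374898 − 0.361635·-10.5) / 0.013263 = -0.088875/0.013263 ≈ -6.7.

μ₀ = -6.7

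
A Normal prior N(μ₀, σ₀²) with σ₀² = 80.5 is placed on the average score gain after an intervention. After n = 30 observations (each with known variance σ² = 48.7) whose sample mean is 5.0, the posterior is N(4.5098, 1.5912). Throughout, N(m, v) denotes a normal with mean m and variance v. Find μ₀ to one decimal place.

With known observation variance, the Normal–Normal posterior has precision τ_n = τ₀ + n/σ² and mean μ_n = (τ₀μ₀ + (n/σ²)x̄)/τ_n.
Here τ₀ = 1/80.5 = 0.012422 and τ_data = 30/48.7 = 0.616016, so τ_n = 0.628438.
Rearranging for μ₀: μ₀ = (μ_n·τ_n − τ_data·x̄)/τ₀ = (4.5098·0.628438 − 0.616016·5.0) / 0.012422 = -0.245950/0.012422 ≈ -19.8.

μ₀ = -19.8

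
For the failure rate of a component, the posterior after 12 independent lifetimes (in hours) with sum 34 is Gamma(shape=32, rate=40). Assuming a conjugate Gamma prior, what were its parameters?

Gamma–exponential conjugacy: posterior shape = α + n, posterior rate = β + Σtᵢ.
So α = 32 − 12 = 20 and β = 40 − 34 = 6.

Gamma(shape=20, rate=6)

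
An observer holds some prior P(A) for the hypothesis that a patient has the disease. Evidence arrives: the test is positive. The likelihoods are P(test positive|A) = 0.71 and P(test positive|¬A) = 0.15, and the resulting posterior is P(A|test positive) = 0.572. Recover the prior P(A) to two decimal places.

Bayes' rule in odds form gives O(A|E) = O(A)·[P(E|A)/P(E|¬A)], hence O(A) = O(A|E)/LR.
Posterior odds = 0.572/(1−0.572) = 1.3364. LR = 0.71/0.15 = 4.7333.
Prior odds = 1.3364/4.7333 = 0.2823, so P(A) = 0.2823/(1+0.2823) ≈ 0.22.

P(A) = 0.22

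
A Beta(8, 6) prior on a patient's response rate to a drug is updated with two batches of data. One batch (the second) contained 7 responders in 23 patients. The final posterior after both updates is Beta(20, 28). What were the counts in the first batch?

5 responders and 6 non-responders

Sequential conjugate updates are equivalent to a single update on the pooled data, so total successes = posterior α − prior α and total failures = posterior β − prior β.
Total across both batches: 20−8=12 responders, 28−6=22 non-responders.
Subtract the second batch: 12−7=5 responders and 22−16=6 non-responders.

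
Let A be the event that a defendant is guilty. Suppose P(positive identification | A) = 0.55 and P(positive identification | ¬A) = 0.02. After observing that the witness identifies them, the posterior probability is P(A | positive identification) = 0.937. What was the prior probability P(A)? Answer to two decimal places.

In odds form, posterior odds = prior odds × likelihood ratio, so prior odds = posterior odds ÷ LR.
Posterior odds = 0.937/(1−0.937) = 14.8730. LR = 0.55/0.02 = 27.5000.
Prior odds = 14.8730/27.5000 = 0.5408, so P(A) = 0.5408/(1+0.5408) ≈ 0.35.

P(A) = 0.35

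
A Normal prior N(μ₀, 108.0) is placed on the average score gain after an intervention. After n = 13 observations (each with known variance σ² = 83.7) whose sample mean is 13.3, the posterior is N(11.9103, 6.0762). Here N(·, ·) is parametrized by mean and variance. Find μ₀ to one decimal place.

μ₀ = -11.4

The posterior mean is a precision-weighted average: μ_n = (τ₀μ₀ + τ_data·x̄)/(τ₀+τ_data), with τ₀=1/σ₀² and τ_data=n/σ².
Here τ₀ = 1/108.0 = 0.009259 and τ_data = 13/83.7 = 0.155317, so τ_n = 0.164576.
Rearranging for μ₀: μ₀ = (μ_n·τ_n − τ_data·x̄)/τ₀ = (11.9103·0.164576 − 0.155317·13.3) / 0.009259 = -0.105567/0.009259 ≈ -11.4.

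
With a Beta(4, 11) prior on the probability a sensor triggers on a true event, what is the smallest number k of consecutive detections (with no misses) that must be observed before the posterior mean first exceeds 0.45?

k = 6

After k detections and 0 misses the posterior is Beta(4+k, 11), with mean (4+k)/(4+11+k).
Set (4+k)/(15+k) > 0.45 and solve: k > (0.45·15 − 4)/(1 − 0.45) = 5.000.
The smallest integer exceeding 5.000 is 6, and checking k=6: (10)/(21) = 0.4762 > 0.45.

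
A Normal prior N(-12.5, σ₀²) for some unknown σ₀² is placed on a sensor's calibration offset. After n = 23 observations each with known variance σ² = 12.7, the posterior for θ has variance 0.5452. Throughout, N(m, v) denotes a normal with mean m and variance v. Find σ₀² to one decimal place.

σ₀² = 43.2

For the Normal–Normal model with known σ², precisions add: τ_n = τ₀ + n/σ².
So 1/σ₀² = 1/0.5452 − 23/12.7 = 1.834189 − 1.811024 = 0.023165.
Hence σ₀² = 1/0.023165 ≈ 43.2.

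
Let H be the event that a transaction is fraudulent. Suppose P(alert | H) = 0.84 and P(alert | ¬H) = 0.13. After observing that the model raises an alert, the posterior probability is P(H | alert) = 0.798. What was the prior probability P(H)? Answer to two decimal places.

In odds form, posterior odds = prior odds × likelihood ratio, so prior odds = posterior odds ÷ LR.
Posterior odds = 0.798/(1−0.798) = 3.9505. LR = 0.84/0.13 = 6.4615.
Prior odds = 3.9505/6.4615 = 0.6114, so P(H) = 0.6114/(1+0.6114) ≈ 0.38.

P(H) = 0.38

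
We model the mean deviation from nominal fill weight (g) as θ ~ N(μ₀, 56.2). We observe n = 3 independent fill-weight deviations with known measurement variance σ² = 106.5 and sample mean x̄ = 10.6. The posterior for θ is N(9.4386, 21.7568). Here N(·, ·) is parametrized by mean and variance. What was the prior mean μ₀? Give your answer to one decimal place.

μ₀ = 7.6

With known observation variance, the Normal–Normal posterior has precision τ_n = τ₀ + n/σ² and mean μ_n = (τ₀μ₀ + (n/σ²)x̄)/τ_n.
Here τ₀ = 1/56.2 = 0.017794 and τ_data = 3/106.5 = 0.028169, so τ_n = 0.045963.
Rearranging for μ₀: μ₀ = (μ_n·τ_n − τ_data·x̄)/τ₀ = (9.4386·0.045963 − 0.028169·10.6) / 0.017794 = 0.135235/0.017794 ≈ 7.6.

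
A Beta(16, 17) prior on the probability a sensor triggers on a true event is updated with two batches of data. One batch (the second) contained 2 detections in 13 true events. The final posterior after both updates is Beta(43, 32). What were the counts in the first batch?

25 detections and 4 misses

Sequential conjugate updates are equivalent to a single update on the pooled data, so total successes = posterior α − prior α and total failures = posterior β − prior β.
Total across both batches: 43−16=27 detections, 32−17=15 misses.
Subtract the second batch: 27−2=25 detections and 15−11=4 misses.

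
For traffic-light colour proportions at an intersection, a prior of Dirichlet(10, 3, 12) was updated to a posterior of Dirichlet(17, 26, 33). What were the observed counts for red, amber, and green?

For a Dirichlet(α) prior with multinomial counts c, the posterior is Dirichlet(α + c) componentwise.
Counts are posterior − prior componentwise: 17−10=7, 26−3=23, 33−12=21.

counts (7, 23, 21)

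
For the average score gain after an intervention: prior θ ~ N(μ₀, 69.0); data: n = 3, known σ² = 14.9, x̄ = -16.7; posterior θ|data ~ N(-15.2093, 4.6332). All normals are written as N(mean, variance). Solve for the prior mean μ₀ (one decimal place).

The posterior mean is a precision-weighted average: μ_n = (τ₀μ₀ + τ_data·x̄)/(τ₀+τ_data), with τ₀=1/σ₀² and τ_data=n/σ².
Here τ₀ = 1/69.0 = 0.014493 and τ_data = 3/14.9 = 0.201342, so τ_n = 0.215835.
Rearranging for μ₀: μ₀ = (μ_n·τ_n − τ_data·x̄)/τ₀ = (-15.2093·0.215835 − 0.201342·-16.7) / 0.014493 = 0.079712/0.014493 ≈ 5.5.

μ₀ = 5.5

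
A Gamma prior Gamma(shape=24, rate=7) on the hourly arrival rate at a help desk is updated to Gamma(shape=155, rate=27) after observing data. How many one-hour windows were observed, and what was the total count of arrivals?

n = 20 one-hour windows with total 131 arrivals

Gamma–Poisson conjugacy: posterior shape = α + Σxᵢ, posterior rate = β + n.
Matching: Σxᵢ = 155 − 24 = 131 and n = 27 − 7 = 20.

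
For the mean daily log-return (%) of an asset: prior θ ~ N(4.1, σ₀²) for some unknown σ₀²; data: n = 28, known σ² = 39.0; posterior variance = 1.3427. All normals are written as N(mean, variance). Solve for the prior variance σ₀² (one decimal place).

σ₀² = 37.3

Posterior precision equals prior precision plus data precision: 1/σ_n² = 1/σ₀² + n/σ².
So 1/σ₀² = 1/1.3427 − 28/39.0 = 0.744768 − 0.717949 = 0.026819.
Hence σ₀² = 1/0.026819 ≈ 37.3.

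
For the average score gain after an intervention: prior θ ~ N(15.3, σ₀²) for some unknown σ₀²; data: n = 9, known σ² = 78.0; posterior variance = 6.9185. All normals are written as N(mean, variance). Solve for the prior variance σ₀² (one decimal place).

σ₀² = 34.3

Posterior precision equals prior precision plus data precision: 1/σ_n² = 1/σ₀² + n/σ².
So 1/σ₀² = 1/6.9185 − 9/78.0 = 0.144540 − 0.115385 = 0.029155.
Hence σ₀² = 1/0.029155 ≈ 34.3.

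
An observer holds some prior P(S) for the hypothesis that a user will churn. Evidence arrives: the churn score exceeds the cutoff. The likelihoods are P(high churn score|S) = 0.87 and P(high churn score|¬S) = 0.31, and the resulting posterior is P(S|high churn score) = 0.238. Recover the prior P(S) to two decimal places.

P(S) = 0.10

Bayes' rule in odds form gives O(S|E) = O(S)·[P(E|S)/P(E|¬S)], hence O(S) = O(S|E)/LR.
Posterior odds = 0.238/(1−0.238) = 0.3123. LR = 0.87/0.31 = 2.8065.
Prior odds = 0.3123/2.8065 = 0.1113, so P(S) = 0.1113/(1+0.1113) ≈ 0.10.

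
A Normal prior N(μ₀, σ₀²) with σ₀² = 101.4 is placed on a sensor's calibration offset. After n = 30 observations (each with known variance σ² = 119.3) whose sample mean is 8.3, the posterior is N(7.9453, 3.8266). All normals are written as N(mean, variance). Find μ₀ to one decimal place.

The posterior mean is a precision-weighted average: μ_n = (τ₀μ₀ + τ_data·x̄)/(τ₀+τ_data), with τ₀=1/σ₀² and τ_data=n/σ².
Here τ₀ = 1/101.4 = 0.009862 and τ_data = 30/119.3 = 0.251467, so τ_n = 0.261329.
Rearranging for μ₀: μ₀ = (μ_n·τ_n − τ_data·x̄)/τ₀ = (7.9453·0.261329 − 0.251467·8.3) / 0.009862 = -0.010839/0.009862 ≈ -1.1.

μ₀ = -1.1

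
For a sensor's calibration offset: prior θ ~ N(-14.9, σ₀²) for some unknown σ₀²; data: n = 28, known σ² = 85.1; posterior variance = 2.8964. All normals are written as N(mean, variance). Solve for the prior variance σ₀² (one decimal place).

σ₀² = 61.6

Posterior precision equals prior precision plus data precision: 1/σ_n² = 1/σ₀² + n/σ².
So 1/σ₀² = 1/2.8964 − 28/85.1 = 0.345256 − 0.329025 = 0.016231.
Hence σ₀² = 1/0.016231 ≈ 61.6.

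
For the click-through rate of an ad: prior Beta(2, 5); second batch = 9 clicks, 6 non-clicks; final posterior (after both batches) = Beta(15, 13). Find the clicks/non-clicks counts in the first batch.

4 clicks and 2 non-clicks

Because Beta–binomial updating is additive in the counts, the combined data contributed (α_post−α_prior, β_post−β_prior) successes and failures.
Total across both batches: 15−2=13 clicks, 13−5=8 non-clicks.
Subtract the second batch: 13−9=4 clicks and 8−6=2 non-clicks.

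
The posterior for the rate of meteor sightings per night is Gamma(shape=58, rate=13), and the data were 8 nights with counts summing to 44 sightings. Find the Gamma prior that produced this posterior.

Gamma(shape=14, rate=5)

A Gamma(α, β) prior (rate parametrization) on a Poisson rate with n observations summing to S gives posterior Gamma(α+S, β+n).
So α = 58 − 44 = 14 and β = 13 − 8 = 5.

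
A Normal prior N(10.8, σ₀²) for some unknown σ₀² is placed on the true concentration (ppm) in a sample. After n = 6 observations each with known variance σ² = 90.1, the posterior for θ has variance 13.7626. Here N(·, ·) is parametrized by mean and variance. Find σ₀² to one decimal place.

Posterior precision equals prior precision plus data precision: 1/σ_n² = 1/σ₀² + n/σ².
So 1/σ₀² = 1/13.7626 − 6/90.1 = 0.072661 − 0.066593 = 0.006068.
Hence σ₀² = 1/0.006068 ≈ 164.8.

σ₀² = 164.8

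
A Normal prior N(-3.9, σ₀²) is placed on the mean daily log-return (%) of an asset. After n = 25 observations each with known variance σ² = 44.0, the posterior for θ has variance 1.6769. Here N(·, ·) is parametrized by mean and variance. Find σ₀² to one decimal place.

σ₀² = 35.5

Posterior precision equals prior precision plus data precision: 1/σ_n² = 1/σ₀² + n/σ².
So 1/σ₀² = 1/1.6769 − 25/44.0 = 0.596338 − 0.568182 = 0.028156.
Hence σ₀² = 1/0.028156 ≈ 35.5.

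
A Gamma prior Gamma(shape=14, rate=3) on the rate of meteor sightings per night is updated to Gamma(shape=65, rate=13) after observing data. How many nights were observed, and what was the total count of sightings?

A Gamma(α, β) prior (rate parametrization) on a Poisson rate with n observations summing to S gives posterior Gamma(α+S, β+n).
Matching: Σxᵢ = 65 − 14 = 51 and n = 13 − 3 = 10.

n = 10 nights with total 51 sightings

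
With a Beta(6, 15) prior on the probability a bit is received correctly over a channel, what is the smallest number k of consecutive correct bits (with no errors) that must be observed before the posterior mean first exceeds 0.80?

After k correct bits and 0 errors the posterior is Beta(6+k, 15), with mean (6+k)/(6+15+k).
Set (6+k)/(21+k) > 0.80 and solve: k > (0.80·21 − 6)/(1 − 0.80) = 54.000.
The smallest integer exceeding 54.000 is 55.

k = 55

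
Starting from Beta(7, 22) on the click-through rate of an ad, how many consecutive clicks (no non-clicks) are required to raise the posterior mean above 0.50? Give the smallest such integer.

After k clicks and 0 non-clicks the posterior is Beta(7+k, 22), with mean (7+k)/(7+22+k).
Set (7+k)/(29+k) > 0.50 and solve: k > (0.50·29 − 7)/(1 − 0.50) = 15.000.
The smallest integer exceeding 15.000 is 16.

k = 16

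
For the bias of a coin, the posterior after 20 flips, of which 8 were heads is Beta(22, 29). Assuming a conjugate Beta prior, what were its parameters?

A Beta(α, β) prior with s successes and f failures in binomial data gives a Beta(α+s, β+f) posterior.
Subtract the data counts: 22−8=14, 29−12=17.

Beta(14, 17)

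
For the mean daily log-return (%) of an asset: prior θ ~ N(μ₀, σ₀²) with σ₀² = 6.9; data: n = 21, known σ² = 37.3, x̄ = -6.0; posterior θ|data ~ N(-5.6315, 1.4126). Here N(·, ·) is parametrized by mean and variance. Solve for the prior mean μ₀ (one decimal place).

The posterior mean is a precision-weighted average: μ_n = (τ₀μ₀ + τ_data·x̄)/(τ₀+τ_data), with τ₀=1/σ₀² and τ_data=n/σ².
Here τ₀ = 1/6.9 = 0.144928 and τ_data = 21/37.3 = 0.563003, so τ_n = 0.707931.
Rearranging for μ₀: μ₀ = (μ_n·τ_n − τ_data·x̄)/τ₀ = (-5.6315·0.707931 − 0.563003·-6.0) / 0.144928 = -0.608695/0.144928 ≈ -4.2.

μ₀ = -4.2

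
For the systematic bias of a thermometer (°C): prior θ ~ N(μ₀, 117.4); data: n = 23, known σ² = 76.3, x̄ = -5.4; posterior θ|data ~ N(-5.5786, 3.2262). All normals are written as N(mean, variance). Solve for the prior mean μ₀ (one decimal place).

The posterior mean is a precision-weighted average: μ_n = (τ₀μ₀ + τ_data·x̄)/(τ₀+τ_data), with τ₀=1/σ₀² and τ_data=n/σ².
Here τ₀ = 1/117.4 = 0.008518 and τ_data = 23/76.3 = 0.301442, so τ_n = 0.309960.
Rearranging for μ₀: μ₀ = (μ_n·τ_n − τ_data·x̄)/τ₀ = (-5.5786·0.309960 − 0.301442·-5.4) / 0.008518 = -0.101356/0.008518 ≈ -11.9.

μ₀ = -11.9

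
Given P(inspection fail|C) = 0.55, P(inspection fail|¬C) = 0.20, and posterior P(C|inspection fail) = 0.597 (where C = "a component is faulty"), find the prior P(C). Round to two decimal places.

P(C) = 0.35

Bayes' rule in odds form gives O(C|E) = O(C)·[P(E|C)/P(E|¬C)], hence O(C) = O(C|E)/LR.
Posterior odds = 0.597/(1−0.597) = 1.4814. LR = 0.55/0.20 = 2.7500.
Prior odds = 1.4814/2.7500 = 0.5387, so P(C) = 0.5387/(1+0.5387) ≈ 0.35.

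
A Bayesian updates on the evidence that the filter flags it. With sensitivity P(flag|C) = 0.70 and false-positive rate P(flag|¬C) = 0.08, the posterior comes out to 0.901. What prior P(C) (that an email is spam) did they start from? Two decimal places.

P(C) = 0.51

Bayes' rule in odds form gives O(C|E) = O(C)·[P(E|C)/P(E|¬C)], hence O(C) = O(C|E)/LR.
Posterior odds = 0.901/(1−0.901) = 9.1010. LR = 0.70/0.08 = 8.7500.
Prior odds = 9.1010/8.7500 = 1.0401, so P(C) = 1.0401/(1+1.0401) ≈ 0.51.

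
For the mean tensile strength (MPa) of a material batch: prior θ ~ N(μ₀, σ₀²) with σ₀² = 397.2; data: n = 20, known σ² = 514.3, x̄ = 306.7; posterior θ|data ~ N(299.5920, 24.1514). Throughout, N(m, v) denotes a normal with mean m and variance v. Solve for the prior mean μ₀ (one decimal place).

With known observation variance, the Normal–Normal posterior has precision τ_n = τ₀ + n/σ² and mean μ_n = (τ₀μ₀ + (n/σ²)x̄)/τ_n.
Here τ₀ = 1/397.2 = 0.002518 and τ_data = 20/514.3 = 0.038888, so τ_n = 0.041406.
Rearranging for μ₀: μ₀ = (μ_n·τ_n − τ_data·x̄)/τ₀ = (299.5920·0.041406 − 0.038888·306.7) / 0.002518 = 0.477957/0.002518 ≈ 189.8.

μ₀ = 189.8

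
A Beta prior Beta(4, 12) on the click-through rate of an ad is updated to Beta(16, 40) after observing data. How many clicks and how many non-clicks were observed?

12 clicks and 28 non-clicks

Beta is conjugate to the binomial likelihood: posterior = Beta(α+s, β+f).
Match parameters: s=16−4=12, f=40−12=28.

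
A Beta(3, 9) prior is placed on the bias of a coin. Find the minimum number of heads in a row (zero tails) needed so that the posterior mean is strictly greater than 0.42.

After k heads and 0 tails the posterior is Beta(3+k, 9), with mean (3+k)/(3+9+k).
Set (3+k)/(12+k) > 0.42 and solve: k > (0.42·12 − 3)/(1 − 0.42) = 3.517.
The smallest integer exceeding 3.517 is 4.

k = 4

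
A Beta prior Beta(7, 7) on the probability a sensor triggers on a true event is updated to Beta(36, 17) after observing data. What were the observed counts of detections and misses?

Beta is conjugate to the binomial likelihood: posterior = Beta(α+s, β+f).
So s = 36 − 7 = 29 and f = 17 − 7 = 10.

29 detections and 10 misses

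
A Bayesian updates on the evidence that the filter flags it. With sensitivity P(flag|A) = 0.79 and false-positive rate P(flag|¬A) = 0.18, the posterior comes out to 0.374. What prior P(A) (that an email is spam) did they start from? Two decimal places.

Bayes' rule in odds form gives O(A|E) = O(A)·[P(E|A)/P(E|¬A)], hence O(A) = O(A|E)/LR.
Posterior odds = 0.374/(1−0.374) = 0.5974. LR = 0.79/0.18 = 4.3889.
Prior odds = 0.5974/4.3889 = 0.1361, so P(A) = 0.1361/(1+0.1361) ≈ 0.12.

P(A) = 0.12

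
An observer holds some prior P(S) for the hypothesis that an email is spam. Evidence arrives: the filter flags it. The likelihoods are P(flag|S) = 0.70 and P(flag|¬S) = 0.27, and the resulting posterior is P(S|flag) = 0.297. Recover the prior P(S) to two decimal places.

P(S) = 0.14

Bayes' rule in odds form gives O(S|E) = O(S)·[P(E|S)/P(E|¬S)], hence O(S) = O(S|E)/LR.
Posterior odds = 0.297/(1−0.297) = 0.4225. LR = 0.70/0.27 = 2.5926.
Prior odds = 0.4225/2.5926 = 0.1630, so P(S) = 0.1630/(1+0.1630) ≈ 0.14.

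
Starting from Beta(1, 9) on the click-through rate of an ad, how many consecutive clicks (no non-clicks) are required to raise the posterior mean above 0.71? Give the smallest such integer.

After k clicks and 0 non-clicks the posterior is Beta(1+k, 9), with mean (1+k)/(1+9+k).
Set (1+k)/(10+k) > 0.71 and solve: k > (0.71·10 − 1)/(1 − 0.71) = 21.034.
The smallest integer exceeding 21.034 is 22.

k = 22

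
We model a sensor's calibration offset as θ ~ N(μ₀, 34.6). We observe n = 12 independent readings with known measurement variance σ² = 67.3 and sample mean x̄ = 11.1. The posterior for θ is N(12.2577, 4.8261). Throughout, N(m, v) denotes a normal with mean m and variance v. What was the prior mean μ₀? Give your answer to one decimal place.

The posterior mean is a precision-weighted average: μ_n = (τ₀μ₀ + τ_data·x̄)/(τ₀+τ_data), with τ₀=1/σ₀² and τ_data=n/σ².
Here τ₀ = 1/34.6 = 0.028902 and τ_data = 12/67.3 = 0.178306, so τ_n = 0.207208.
Rearranging for μ₀: μ₀ = (μ_n·τ_n − τ_data·x̄)/τ₀ = (12.2577·0.207208 − 0.178306·11.1) / 0.028902 = 0.560697/0.028902 ≈ 19.4.

μ₀ = 19.4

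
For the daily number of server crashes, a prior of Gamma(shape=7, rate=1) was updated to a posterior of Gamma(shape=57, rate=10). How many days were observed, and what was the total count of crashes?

Gamma–Poisson conjugacy: posterior shape = α + Σxᵢ, posterior rate = β + n.
Matching: Σxᵢ = 57 − 7 = 50 and n = 10 − 1 = 9.

n = 9 days with total 50 crashes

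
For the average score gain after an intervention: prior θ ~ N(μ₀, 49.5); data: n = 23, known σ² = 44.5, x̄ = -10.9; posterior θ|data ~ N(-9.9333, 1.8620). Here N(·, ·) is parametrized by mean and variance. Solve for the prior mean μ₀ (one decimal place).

μ₀ = 14.8

The posterior mean is a precision-weighted average: μ_n = (τ₀μ₀ + τ_data·x̄)/(τ₀+τ_data), with τ₀=1/σ₀² and τ_data=n/σ².
Here τ₀ = 1/49.5 = 0.020202 and τ_data = 23/44.5 = 0.516854, so τ_n = 0.537056.
Rearranging for μ₀: μ₀ = (μ_n·τ_n − τ_data·x̄)/τ₀ = (-9.9333·0.537056 − 0.516854·-10.9) / 0.020202 = 0.298970/0.020202 ≈ 14.8.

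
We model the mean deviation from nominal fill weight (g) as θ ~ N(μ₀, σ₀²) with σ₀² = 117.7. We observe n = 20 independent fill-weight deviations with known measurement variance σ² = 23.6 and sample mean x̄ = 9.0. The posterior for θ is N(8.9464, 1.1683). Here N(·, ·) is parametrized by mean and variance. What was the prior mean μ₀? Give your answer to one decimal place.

With known observation variance, the Normal–Normal posterior has precision τ_n = τ₀ + n/σ² and mean μ_n = (τ₀μ₀ + (n/σ²)x̄)/τ_n.
Here τ₀ = 1/117.7 = 0.008496 and τ_data = 20/23.6 = 0.847458, so τ_n = 0.855954.
Rearranging for μ₀: μ₀ = (μ_n·τ_n − τ_data·x̄)/τ₀ = (8.9464·0.855954 − 0.847458·9.0) / 0.008496 = 0.030585/0.008496 ≈ 3.6.

μ₀ = 3.6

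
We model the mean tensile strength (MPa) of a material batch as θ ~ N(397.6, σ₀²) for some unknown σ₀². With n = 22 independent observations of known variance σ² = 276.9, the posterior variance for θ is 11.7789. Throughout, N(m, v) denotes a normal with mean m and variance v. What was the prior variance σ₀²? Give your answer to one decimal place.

For the Normal–Normal model with known σ², precisions add: τ_n = τ₀ + n/σ².
So 1/σ₀² = 1/11.7789 − 22/276.9 = 0.084898 − 0.079451 = 0.005447.
Hence σ₀² = 1/0.005447 ≈ 183.6.

σ₀² = 183.6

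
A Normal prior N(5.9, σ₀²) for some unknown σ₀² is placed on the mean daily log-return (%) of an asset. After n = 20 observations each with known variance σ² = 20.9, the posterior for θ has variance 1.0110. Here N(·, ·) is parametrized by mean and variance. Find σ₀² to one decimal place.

σ₀² = 31.1

For the Normal–Normal model with known σ², precisions add: τ_n = τ₀ + n/σ².
So 1/σ₀² = 1/1.0110 − 20/20.9 = 0.989120 − 0.956938 = 0.032182.
Hence σ₀² = 1/0.032182 ≈ 31.1.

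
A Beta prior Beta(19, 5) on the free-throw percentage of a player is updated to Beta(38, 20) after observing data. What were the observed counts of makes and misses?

Beta is conjugate to the binomial likelihood: posterior = Beta(a+s, b+f).
So s = 38 − 19 = 19 and f = 20 − 5 = 15.

19 makes and 15 misses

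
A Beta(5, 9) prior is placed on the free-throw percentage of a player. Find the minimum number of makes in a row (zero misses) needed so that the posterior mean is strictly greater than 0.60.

k = 9

After k makes and 0 misses the posterior is Beta(5+k, 9), with mean (5+k)/(5+9+k).
Set (5+k)/(14+k) > 0.60 and solve: k > (0.60·14 − 5)/(1 − 0.60) = 8.500.
The smallest integer exceeding 8.500 is 9, and checking k=9: (14)/(23) = 0.6087 > 0.60.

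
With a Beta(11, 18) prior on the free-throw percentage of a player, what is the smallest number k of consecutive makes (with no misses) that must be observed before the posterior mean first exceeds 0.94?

k = 272

After k makes and 0 misses the posterior is Beta(11+k, 18), with mean (11+k)/(11+18+k).
Set (11+k)/(29+k) > 0.94 and solve: k > (0.94·29 − 11)/(1 − 0.94) = 271.000.
The smallest integer exceeding 271.000 is 272, and checking k=272: (283)/(301) = 0.9402 > 0.94.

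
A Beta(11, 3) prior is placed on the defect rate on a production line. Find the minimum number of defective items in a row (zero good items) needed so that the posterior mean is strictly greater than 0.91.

k = 20

After k defective items and 0 good items the posterior is Beta(11+k, 3), with mean (11+k)/(11+3+k).
Set (11+k)/(14+k) > 0.91 and solve: k > (0.91·14 − 11)/(1 − 0.91) = 19.333.
The smallest integer exceeding 19.333 is 20, and checking k=20: (31)/(34) = 0.9118 > 0.91.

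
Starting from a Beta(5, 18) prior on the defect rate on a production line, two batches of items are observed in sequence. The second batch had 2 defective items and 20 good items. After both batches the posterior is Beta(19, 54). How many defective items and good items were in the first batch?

12 defective items and 16 good items

Sequential conjugate updates are equivalent to a single update on the pooled data, so total successes = posterior α − prior α and total failures = posterior β − prior β.
Total across both batches: 19−5=14 defective items, 54−18=36 good items.
Subtract the second batch: 14−2=12 defective items and 36−20=16 good items.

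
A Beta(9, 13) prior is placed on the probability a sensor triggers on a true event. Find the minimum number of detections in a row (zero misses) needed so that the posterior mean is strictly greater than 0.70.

After k detections and 0 misses the posterior is Beta(9+k, 13), with mean (9+k)/(9+13+k).
Set (9+k)/(22+k) > 0.70 and solve: k > (0.70·22 − 9)/(1 − 0.70) = 21.333.
The smallest integer exceeding 21.333 is 22, and checking k=22: (31)/(44) = 0.7045 > 0.70.

k = 22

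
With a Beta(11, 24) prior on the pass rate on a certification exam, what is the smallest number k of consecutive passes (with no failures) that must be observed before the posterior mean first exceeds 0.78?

After k passes and 0 failures the posterior is Beta(11+k, 24), with mean (11+k)/(11+24+k).
Set (11+k)/(35+k) > 0.78 and solve: k > (0.78·35 − 11)/(1 − 0.78) = 74.091.
The smallest integer exceeding 74.091 is 75.

k = 75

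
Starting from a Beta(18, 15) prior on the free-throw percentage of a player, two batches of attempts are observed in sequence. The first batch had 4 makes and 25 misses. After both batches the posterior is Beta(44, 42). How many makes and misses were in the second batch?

Because Beta–binomial updating is additive in the counts, the combined data contributed (α_post−α_prior, β_post−β_prior) successes and failures.
Total across both batches: 44−18=26 makes, 42−15=27 misses.
Subtract the first batch: 26−4=22 makes and 27−25=2 misses.

22 makes and 2 misses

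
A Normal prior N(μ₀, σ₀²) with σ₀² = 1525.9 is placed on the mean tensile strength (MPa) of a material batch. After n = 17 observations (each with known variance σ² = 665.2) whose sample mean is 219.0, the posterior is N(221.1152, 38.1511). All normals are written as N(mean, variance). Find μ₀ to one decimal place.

With known observation variance, the Normal–Normal posterior has precision τ_n = τ₀ + n/σ² and mean μ_n = (τ₀μ₀ + (n/σ²)x̄)/τ_n.
Here τ₀ = 1/1525.9 = 0.000655 and τ_data = 17/665.2 = 0.025556, so τ_n = 0.026211.
Rearranging for μ₀: μ₀ = (μ_n·τ_n − τ_data·x̄)/τ₀ = (221.1152·0.026211 − 0.025556·219.0) / 0.000655 = 0.198887/0.000655 ≈ 303.6.

μ₀ = 303.6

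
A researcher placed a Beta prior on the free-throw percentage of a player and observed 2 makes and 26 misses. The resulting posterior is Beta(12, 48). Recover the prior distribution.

Beta(10, 22)

A Beta(α, β) prior with s successes and f failures in binomial data gives a Beta(α+s, β+f) posterior.
So α = 12 − 2 = 10 and β = 48 − 26 = 22.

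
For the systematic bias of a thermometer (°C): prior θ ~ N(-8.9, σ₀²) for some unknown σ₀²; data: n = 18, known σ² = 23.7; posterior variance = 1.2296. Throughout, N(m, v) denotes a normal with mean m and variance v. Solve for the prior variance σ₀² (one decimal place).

σ₀² = 18.6

Posterior precision equals prior precision plus data precision: 1/σ_n² = 1/σ₀² + n/σ².
So 1/σ₀² = 1/1.2296 − 18/23.7 = 0.813273 − 0.759494 = 0.053779.
Hence σ₀² = 1/0.053779 ≈ 18.6.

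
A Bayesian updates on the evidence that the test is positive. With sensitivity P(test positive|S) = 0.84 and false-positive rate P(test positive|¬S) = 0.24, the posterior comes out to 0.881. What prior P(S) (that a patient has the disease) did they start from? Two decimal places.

P(S) = 0.68

Bayes' rule in odds form gives O(S|E) = O(S)·[P(E|S)/P(E|¬S)], hence O(S) = O(S|E)/LR.
Posterior odds = 0.881/(1−0.881) = 7.4034. LR = 0.84/0.24 = 3.5000.
Prior odds = 7.4034/3.5000 = 2.1153, so P(S) = 2.1153/(1+2.1153) ≈ 0.68.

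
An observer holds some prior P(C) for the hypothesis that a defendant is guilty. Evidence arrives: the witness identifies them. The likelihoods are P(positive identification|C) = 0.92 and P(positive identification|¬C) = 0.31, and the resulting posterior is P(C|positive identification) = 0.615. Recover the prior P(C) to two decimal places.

P(C) = 0.35

In odds form, posterior odds = prior odds × likelihood ratio, so prior odds = posterior odds ÷ LR.
Posterior odds = 0.615/(1−0.615) = 1.5974. LR = 0.92/0.31 = 2.9677.
Prior odds = 1.5974/2.9677 = 0.5383, so P(C) = 0.5383/(1+0.5383) ≈ 0.35.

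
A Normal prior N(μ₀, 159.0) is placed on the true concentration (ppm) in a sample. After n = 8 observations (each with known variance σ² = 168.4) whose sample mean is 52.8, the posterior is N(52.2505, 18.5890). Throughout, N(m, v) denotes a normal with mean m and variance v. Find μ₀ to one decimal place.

μ₀ = 48.1

With known observation variance, the Normal–Normal posterior has precision τ_n = τ₀ + n/σ² and mean μ_n = (τ₀μ₀ + (n/σ²)x̄)/τ_n.
Here τ₀ = 1/159.0 = 0.006289 and τ_data = 8/168.4 = 0.047506, so τ_n = 0.053795.
Rearranging for μ₀: μ₀ = (μ_n·τ_n − τ_data·x̄)/τ₀ = (52.2505·0.053795 − 0.047506·52.8) / 0.006289 = 0.302499/0.006289 ≈ 48.1.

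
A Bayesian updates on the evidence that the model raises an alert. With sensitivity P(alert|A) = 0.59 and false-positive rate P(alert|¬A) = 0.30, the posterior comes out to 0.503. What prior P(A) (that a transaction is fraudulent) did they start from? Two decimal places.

Bayes' rule in odds form gives O(A|E) = O(A)·[P(E|A)/P(E|¬A)], hence O(A) = O(A|E)/LR.
Posterior odds = 0.503/(1−0.503) = 1.0121. LR = 0.59/0.30 = 1.9667.
Prior odds = 1.0121/1.9667 = 0.5146, so P(A) = 0.5146/(1+0.5146) ≈ 0.34.

P(A) = 0.34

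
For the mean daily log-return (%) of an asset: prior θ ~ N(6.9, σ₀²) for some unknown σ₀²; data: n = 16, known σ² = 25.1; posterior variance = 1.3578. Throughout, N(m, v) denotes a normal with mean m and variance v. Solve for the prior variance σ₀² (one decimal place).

Posterior precision equals prior precision plus data precision: 1/σ_n² = 1/σ₀² + n/σ².
So 1/σ₀² = 1/1.3578 − 16/25.1 = 0.736485 − 0.637450 = 0.099035.
Hence σ₀² = 1/0.099035 ≈ 10.1.

σ₀² = 10.1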